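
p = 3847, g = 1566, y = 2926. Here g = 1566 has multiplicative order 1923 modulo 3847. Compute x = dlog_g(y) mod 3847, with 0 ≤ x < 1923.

Baby-step giant-step with m = ceil(sqrt(1923)) = 44.
Baby table (1566^j mod 3847 for j=0..43):
  0:1  1:1566  2:1817  3:2489  4:763  5:2288  6:1451  7:2536
  8:1272  9:3053  10:3024  11:3774  12:1092  13:2004  14:2959  15:2006
  16:2244  17:1793  18:3375  19:3319  20:257  21:2374  22:1482  23:1071
  24:3741  25:3272  26:3595  27:1609  28:3756  29:3680  30:74  31:474
  32:3660  33:3377  34:2604  35:44  36:3505  37:3008  38:1800  39:2796
  40:650  41:2292  42:21  43:2110
Giant step factor: 1566^(-44) ≡ 1057 (mod 3847).
Scan 2926·1057^i mod 3847 for i = 0, 1, …:
  i=0: 2926   i=1: 3641   i=2: 1537   i=3: 1175
  i=4: 3241   i=5: 1907   i=6: 3718   i=7: 2139
  i=8: 2734   i=9: 741     …   i=42: 3656
  i=43: 2004
Match at i=43, j=13: x = 43·44 + 13 = 1905.

1905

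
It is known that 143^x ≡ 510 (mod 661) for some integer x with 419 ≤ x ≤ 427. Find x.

419

Compute 143^419 mod 661 = 510, then multiply by 143 repeatedly:
  143^419=510
Found 510 at exponent 419.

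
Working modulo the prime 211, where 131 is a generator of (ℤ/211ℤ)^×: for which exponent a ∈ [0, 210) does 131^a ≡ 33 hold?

Baby-step giant-step with m = ceil(sqrt(210)) = 15.
Baby table (131^j mod 211 for j=0..14):
  0:1  1:131  2:70  3:97  4:47  5:38  6:125  7:128
  8:99  9:98  10:178  11:108  12:11  13:175  14:137
Giant step factor: 131^(-15) ≡ 88 (mod 211).
Scan 33·88^i mod 211 for i = 0, 1, …:
  i=0: 33   i=1: 161   i=2: 31   i=3: 196
  i=4: 157   i=5: 101   i=6: 26   i=7: 178
Match at i=7, j=10: a = 7·15 + 10 = 115.

115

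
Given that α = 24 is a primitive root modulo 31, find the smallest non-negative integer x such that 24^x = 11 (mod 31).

11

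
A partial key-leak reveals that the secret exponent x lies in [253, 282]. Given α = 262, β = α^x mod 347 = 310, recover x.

270

Compute 262^253 mod 347 = 57, then multiply by 262 repeatedly:
  262^253=57  262^254=13  262^255=283  262^256=235  262^257=151
  262^258=4  262^259=7  262^260=99  262^261=260  262^262=108
  262^263=189  262^264=244  262^265=80  262^266=140  262^267=245
  262^268=342  262^269=78  262^270=310
Found 310 at exponent 270.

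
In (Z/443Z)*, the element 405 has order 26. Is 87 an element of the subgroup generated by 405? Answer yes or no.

87 ∈ ⟨405⟩ iff 87^26 ≡ 1 (mod 443), since |⟨405⟩| = 26.
87^26 mod 443 = 1.
Since 1 = 1, 87 lies in the subgroup.

yes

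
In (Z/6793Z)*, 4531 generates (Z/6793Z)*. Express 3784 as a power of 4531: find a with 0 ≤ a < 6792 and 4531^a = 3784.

1498

Baby-step giant-step with m = ceil(sqrt(6792)) = 83.
Baby table (4531^j mod 6793 for j=0..82):
  0:1  1:4531  2:1515  3:3535  4:5984  5:2641  6:3898  7:38
  8:2353  9:3226  10:5263  11:3223  12:5256  13:5471  14:1444  15:1105
  16:314  17:2997  18:200  19:2731  20:4108  21:528  22:1232  23:5139
  24:5198  25:807  26:1883  27:6658  28:6478  29:6058  30:5078  31:527
  32:3494  33:3624  34:1663  35:1616  36:6035  37:2760  38:6440  39:3705
  40:1852  41:2057  42:271  43:5161  44:2985  45:172  46:4930  47:2446
  48:3443  49:3505  50:5914  51:4742  52:6536  53:3929  54:4639  55:1767
  56:4123  57:563  58:3578  59:3820  60:6649  61:6457  62:6009  63:435
  64:1015  65:104  66:2507  67:1321  68:818  69:4173  70:2944  71:4605
  72:3952  73:164  74:2647  75:3912  76:2335  77:3184  78:5165  79:730
  80:6232  81:5484  82:6003
Giant step factor: 4531^(-83) ≡ 1549 (mod 6793).
Scan 3784·1549^i mod 6793 for i = 0, 1, …:
  i=0: 3784   i=1: 5850   i=2: 6581   i=3: 4469
  i=4: 414   i=5: 2744   i=6: 4831   i=7: 4126
  i=8: 5754   i=9: 530     …   i=17: 5854
  i=18: 5984
Match at i=18, j=4: a = 18·83 + 4 = 1498.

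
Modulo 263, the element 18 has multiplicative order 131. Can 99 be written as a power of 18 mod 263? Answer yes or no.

yes

99 ∈ ⟨18⟩ iff 99^131 ≡ 1 (mod 263), since |⟨18⟩| = 131.
99^131 mod 263 = 1.
Since 1 = 1, 99 lies in the subgroup.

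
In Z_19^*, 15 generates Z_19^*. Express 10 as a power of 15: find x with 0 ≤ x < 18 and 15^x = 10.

Successive powers of 15 modulo 19:
  15^0=1  15^1=15  15^2=16  15^3=12  15^4=9  15^5=2
  15^6=11  15^7=13  15^8=5  15^9=18  15^10=4  15^11=3
  15^12=7  15^13=10
So 15^13 ≡ 10 (mod 19), giving x = 13.

13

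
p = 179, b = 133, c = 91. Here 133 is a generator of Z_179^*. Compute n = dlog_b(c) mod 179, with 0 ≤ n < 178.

25

Successive powers of 133 modulo 179:
  133^0=1  133^1=133  133^2=147  133^3=40  133^4=129  133^5=152
  133^6=168  133^7=148  133^8=173  133^9=97  133^10=13  133^11=118
  133^12=121  133^13=162  133^14=66  133^15=7  133^16=36  133^17=134
  133^18=101  133^19=8  133^20=169  133^21=102  133^22=141  133^23=137
  133^24=142  133^25=91
So 133^25 ≡ 91 (mod 179), giving n = 25.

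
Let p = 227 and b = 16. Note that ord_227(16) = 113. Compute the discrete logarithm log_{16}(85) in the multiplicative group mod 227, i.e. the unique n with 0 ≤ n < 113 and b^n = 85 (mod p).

84

Baby-step giant-step with m = ceil(sqrt(113)) = 11.
Baby table (16^j mod 227 for j=0..10):
  0:1  1:16  2:29  3:10  4:160  5:63  6:100  7:11
  8:176  9:92  10:110
Giant step factor: 16^(-11) ≡ 77 (mod 227).
Scan 85·77^i mod 227 for i = 0, 1, …:
  i=0: 85   i=1: 189   i=2: 25   i=3: 109
  i=4: 221   i=5: 219   i=6: 65   i=7: 11
Match at i=7, j=7: n = 7·11 + 7 = 84.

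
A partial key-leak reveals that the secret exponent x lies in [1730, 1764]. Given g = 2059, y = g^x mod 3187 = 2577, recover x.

1759

Compute 2059^1730 mod 3187 = 2255, then multiply by 2059 repeatedly:
  2059^1730=2255  2059^1731=2773  2059^1732=1690  2059^1733=2693  2059^1734=2694
  2059^1735=1566  2059^1736=2337  2059^1737=2700  2059^1738=1172  2059^1739=589
  2059^1740=1691  2059^1741=1565  2059^1742=278  2059^1743=1929  2059^1744=809
  2059^1745=2117  2059^1746=2274  2059^1747=463  2059^1748=404  2059^1749=29
  2059^1750=2345  2059^1751=50  2059^1752=966  2059^1753=306  2059^1754=2215
  2059^1755=88  2059^1756=2720  2059^1757=921  2059^1758=74  2059^1759=2577
Found 2577 at exponent 1759.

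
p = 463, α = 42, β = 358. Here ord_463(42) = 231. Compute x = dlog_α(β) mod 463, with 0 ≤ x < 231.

Successive powers of 42 modulo 463:
  42^0=1  42^1=42  42^2=375  42^3=8  42^4=336  42^5=222
  42^6=64  42^7=373  42^8=387  42^9=49  42^10=206  42^11=318
  42^12=392  42^13=259  42^14=229  42^15=358
So 42^15 ≡ 358 (mod 463), giving x = 15.

15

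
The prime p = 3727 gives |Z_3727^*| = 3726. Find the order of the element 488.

1242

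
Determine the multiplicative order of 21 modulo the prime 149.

The order of 21 must divide p − 1 = 148 = 2^2 · 37.
Divisors: 1, 2, 4, 37, 74, 148.
Check each in increasing order: 21^1 ≡ 21;  21^2 ≡ 143;  21^4 ≡ 36;  21^37 ≡ 105;  21^74 ≡ 148;  21^148 ≡ 1.
Smallest exponent giving 1 is 148.

148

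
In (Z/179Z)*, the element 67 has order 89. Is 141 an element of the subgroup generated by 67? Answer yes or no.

141 ∈ ⟨67⟩ iff 141^89 ≡ 1 (mod 179), since |⟨67⟩| = 89.
141^89 mod 179 = 1.
Since 1 = 1, 141 lies in the subgroup.

yes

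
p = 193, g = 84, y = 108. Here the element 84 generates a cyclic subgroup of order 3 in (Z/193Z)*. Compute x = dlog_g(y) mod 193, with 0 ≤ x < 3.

2

Successive powers of 84 modulo 193:
  84^0=1  84^1=84  84^2=108
So 84^2 ≡ 108 (mod 193), giving x = 2.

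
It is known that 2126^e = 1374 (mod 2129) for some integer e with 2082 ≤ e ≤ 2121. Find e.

2099

Compute 2126^2082 mod 2129 = 1820, then multiply by 2126 repeatedly:
  2126^2082=1820  2126^2083=927  2126^2084=1477  2126^2085=1956  2126^2086=519
  2126^2087=572  2126^2088=413  2126^2089=890  2126^2090=1588  2126^2091=1623
  2126^2092=1518  2126^2093=1833  2126^2094=888  2126^2095=1594  2126^2096=1605
  2126^2097=1572  2126^2098=1671  2126^2099=1374
Found 1374 at exponent 2099.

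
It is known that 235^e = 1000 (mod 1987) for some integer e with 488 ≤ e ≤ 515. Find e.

Compute 235^488 mod 1987 = 1047, then multiply by 235 repeatedly:
  235^488=1047  235^489=1644  235^490=862  235^491=1883  235^492=1391
  235^493=1017  235^494=555  235^495=1270  235^496=400  235^497=611
  235^498=521  235^499=1228  235^500=465  235^501=1977  235^502=1624
  235^503=136  235^504=168  235^505=1727  235^506=497  235^507=1549
  235^508=394  235^509=1188  235^510=1000
Found 1000 at exponent 510.

510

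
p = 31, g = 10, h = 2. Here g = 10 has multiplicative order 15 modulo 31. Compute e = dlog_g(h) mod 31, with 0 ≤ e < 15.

6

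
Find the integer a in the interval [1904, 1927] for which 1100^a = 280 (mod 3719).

Compute 1100^1904 mod 3719 = 2862, then multiply by 1100 repeatedly:
  1100^1904=2862  1100^1905=1926  1100^1906=2489  1100^1907=716  1100^1908=2891
  1100^1909=355  1100^1910=5  1100^1911=1781  1100^1912=2906  1100^1913=1979
  1100^1914=1285  1100^1915=280
Found 280 at exponent 1915.

1915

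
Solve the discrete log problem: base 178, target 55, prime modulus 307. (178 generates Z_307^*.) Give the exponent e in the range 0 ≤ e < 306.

Baby-step giant-step with m = ceil(sqrt(306)) = 18.
Baby table (178^j mod 307 for j=0..17):
  0:1  1:178  2:63  3:162  4:285  5:75  6:149  7:120
  8:177  9:192  10:99  11:123  12:97  13:74  14:278  15:57
  16:15  17:214
Giant step factor: 178^(-18) ≡ 64 (mod 307).
Scan 55·64^i mod 307 for i = 0, 1, …:
  i=0: 55   i=1: 143   i=2: 249   i=3: 279
  i=4: 50   i=5: 130   i=6: 31   i=7: 142
  i=8: 185   i=9: 174   i=10: 84   i=11: 157
  i=12: 224   i=13: 214
Match at i=13, j=17: e = 13·18 + 17 = 251.

251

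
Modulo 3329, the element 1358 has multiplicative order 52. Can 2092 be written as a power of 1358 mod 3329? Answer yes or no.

2092 ∈ ⟨1358⟩ iff 2092^52 ≡ 1 (mod 3329), since |⟨1358⟩| = 52.
2092^52 mod 3329 = 1729.
Since 1729 ≠ 1, 2092 does not lie in the subgroup.

no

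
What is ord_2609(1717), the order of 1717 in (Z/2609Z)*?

The order of 1717 must divide p − 1 = 2608 = 2^4 · 163.
Divisors: 1, 2, 4, 8, 16, 163, 326, 652, 1304, 2608.
Check each in increasing order: 1717^1 ≡ 1717;  1717^2 ≡ 2528;  1717^4 ≡ 1343;  1717^8 ≡ 830;  1717^16 ≡ 124;  1717^163 ≡ 271;  1717^326 ≡ 389;  1717^652 ≡ 2608;  1717^1304 ≡ 1.
Smallest exponent giving 1 is 1304.

1304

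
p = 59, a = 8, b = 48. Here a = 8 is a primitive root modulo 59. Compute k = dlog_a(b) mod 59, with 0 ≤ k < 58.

18

Baby-step giant-step with m = ceil(sqrt(58)) = 8.
Baby table (8^j mod 59 for j=0..7):
  0:1  1:8  2:5  3:40  4:25  5:23  6:7  7:56
Giant step factor: 8^(-8) ≡ 27 (mod 59).
Scan 48·27^i mod 59 for i = 0, 1, …:
  i=0: 48   i=1: 57   i=2: 5
Match at i=2, j=2: k = 2·8 + 2 = 18.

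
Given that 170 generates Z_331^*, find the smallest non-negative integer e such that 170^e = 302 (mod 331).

Baby-step giant-step with m = ceil(sqrt(330)) = 19.
Baby table (170^j mod 331 for j=0..18):
  0:1  1:170  2:103  3:298  4:17  5:242  6:96  7:101
  8:289  9:142  10:308  11:62  12:279  13:97  14:271  15:61
  16:109  17:325  18:304
Giant step factor: 170^(-19) ≡ 158 (mod 331).
Scan 302·158^i mod 331 for i = 0, 1, …:
  i=0: 302   i=1: 52   i=2: 272   i=3: 277
  i=4: 74   i=5: 107   i=6: 25   i=7: 309
  i=8: 165   i=9: 252   i=10: 96
Match at i=10, j=6: e = 10·19 + 6 = 196.

196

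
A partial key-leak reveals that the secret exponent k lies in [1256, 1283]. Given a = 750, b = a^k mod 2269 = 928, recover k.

1267

Compute 750^1256 mod 2269 = 1273, then multiply by 750 repeatedly:
  750^1256=1273  750^1257=1770  750^1258=135  750^1259=1414  750^1260=877
  750^1261=2009  750^1262=134  750^1263=664  750^1264=1089  750^1265=2179
  750^1266=570  750^1267=928
Found 928 at exponent 1267.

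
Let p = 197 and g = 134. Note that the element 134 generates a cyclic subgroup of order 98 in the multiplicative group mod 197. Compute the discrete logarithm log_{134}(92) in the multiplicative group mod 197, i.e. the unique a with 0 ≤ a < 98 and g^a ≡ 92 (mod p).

Baby-step giant-step with m = ceil(sqrt(98)) = 10.
Baby table (134^j mod 197 for j=0..9):
  0:1  1:134  2:29  3:143  4:53  5:10  6:158  7:93
  8:51  9:136
Giant step factor: 134^(-10) ≡ 132 (mod 197).
Scan 92·132^i mod 197 for i = 0, 1, …:
  i=0: 92   i=1: 127   i=2: 19   i=3: 144
  i=4: 96   i=5: 64   i=6: 174   i=7: 116
  i=8: 143
Match at i=8, j=3: a = 8·10 + 3 = 83.

83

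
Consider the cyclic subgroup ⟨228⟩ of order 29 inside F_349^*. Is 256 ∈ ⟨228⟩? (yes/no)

256 ∈ ⟨228⟩ iff 256^29 ≡ 1 (mod 349), since |⟨228⟩| = 29.
256^29 mod 349 = 122.
Since 122 ≠ 1, 256 does not lie in the subgroup.

no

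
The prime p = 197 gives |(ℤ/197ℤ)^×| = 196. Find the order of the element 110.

The order of 110 must divide p − 1 = 196 = 2^2 · 7^2.
Divisors: 1, 2, 4, 7, 14, 28, 49, 98, 196.
Check each in increasing order: 110^1 ≡ 110;  110^2 ≡ 83;  110^4 ≡ 191;  110^7 ≡ 183;  110^14 ≡ 196;  110^28 ≡ 1.
Smallest exponent giving 1 is 28.

28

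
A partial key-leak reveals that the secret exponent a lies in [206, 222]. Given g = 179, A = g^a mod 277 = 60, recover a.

Compute 179^206 mod 277 = 22, then multiply by 179 repeatedly:
  179^206=22  179^207=60
Found 60 at exponent 207.

207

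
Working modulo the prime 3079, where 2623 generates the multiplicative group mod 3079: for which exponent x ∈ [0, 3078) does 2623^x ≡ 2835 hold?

578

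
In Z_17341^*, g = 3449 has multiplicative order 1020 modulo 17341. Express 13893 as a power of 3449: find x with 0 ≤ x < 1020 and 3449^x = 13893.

744

Baby-step giant-step with m = ceil(sqrt(1020)) = 32.
Baby table (3449^j mod 17341 for j=0..31):
  0:1  1:3449  2:17016  3:6240  4:1579  5:897  6:7055  7:3272
  8:13478  9:11742  10:6923  11:16211  12:4355  13:3089  14:6587  15:1853
  16:9509  17:4710  18:13614  19:12599  20:14746  21:15142  22:11007  23:3694
  24:12312  25:13320  26:4371  27:6250  28:1387  29:14988  30:91  31:1721
Giant step factor: 3449^(-32) ≡ 3803 (mod 17341).
Scan 13893·3803^i mod 17341 for i = 0, 1, …:
  i=0: 13893   i=1: 14393   i=2: 8383   i=3: 7791
  i=4: 10745   i=5: 7839   i=6: 2538   i=7: 10418
  i=8: 12810   i=9: 5561     …   i=22: 5717
  i=23: 13478
Match at i=23, j=8: x = 23·32 + 8 = 744.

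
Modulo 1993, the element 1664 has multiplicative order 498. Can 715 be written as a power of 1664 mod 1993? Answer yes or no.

yes

715 ∈ ⟨1664⟩ iff 715^498 ≡ 1 (mod 1993), since |⟨1664⟩| = 498.
715^498 mod 1993 = 1.
Since 1 = 1, 715 lies in the subgroup.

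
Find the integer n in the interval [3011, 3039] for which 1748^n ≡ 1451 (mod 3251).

3022

Compute 1748^3011 mod 3251 = 788, then multiply by 1748 repeatedly:
  1748^3011=788  1748^3012=2251  1748^3013=1038  1748^3014=366  1748^3015=2572
  1748^3016=2974  1748^3017=203  1748^3018=485  1748^3019=2520  1748^3020=3106
  1748^3021=118  1748^3022=1451
Found 1451 at exponent 3022.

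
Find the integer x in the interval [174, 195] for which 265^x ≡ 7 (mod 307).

184

Compute 265^174 mod 307 = 199, then multiply by 265 repeatedly:
  265^174=199  265^175=238  265^176=135  265^177=163  265^178=215
  265^179=180  265^180=115  265^181=82  265^182=240  265^183=51
  265^184=7
Found 7 at exponent 184.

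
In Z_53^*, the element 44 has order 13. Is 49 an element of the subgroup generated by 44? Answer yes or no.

49 ∈ ⟨44⟩ iff 49^13 ≡ 1 (mod 53), since |⟨44⟩| = 13.
49^13 mod 53 = 1.
Since 1 = 1, 49 lies in the subgroup.

yes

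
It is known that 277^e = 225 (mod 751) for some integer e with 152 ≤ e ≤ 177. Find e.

176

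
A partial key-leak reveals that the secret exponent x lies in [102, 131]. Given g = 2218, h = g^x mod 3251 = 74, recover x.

Compute 2218^102 mod 3251 = 2917, then multiply by 2218 repeatedly:
  2218^102=2917  2218^103=416  2218^104=2655  2218^105=1229  2218^106=1584
  2218^107=2232  2218^108=2554  2218^109=1530  2218^110=2747  2218^111=472
  2218^112=74
Found 74 at exponent 112.

112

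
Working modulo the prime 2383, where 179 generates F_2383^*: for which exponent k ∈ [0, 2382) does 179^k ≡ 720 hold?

Baby-step giant-step with m = ceil(sqrt(2382)) = 49.
Baby table (179^j mod 2383 for j=0..48):
  0:1  1:179  2:1062  3:1841  4:685  5:1082  6:655  7:478
  8:2157  9:57  10:671  11:959  12:85  13:917  14:2099  15:1590
  16:1033  17:1416  18:866  19:119  20:2237  21:79  22:2226  23:493
  24:76  25:1689  26:2073  27:1702  28:2017  29:1210  30:2120  31:583
  32:1888  33:1949  34:953  35:1394  36:1694  37:585  38:2246  39:1690
  40:2252  41:381  42:1475  43:1895  44:819  45:1238  46:2366  47:1723
  48:1010
Giant step factor: 179^(-49) ≡ 592 (mod 2383).
Scan 720·592^i mod 2383 for i = 0, 1, …:
  i=0: 720   i=1: 2066   i=2: 593   i=3: 755
  i=4: 1339   i=5: 1532   i=6: 1404   i=7: 1884
  i=8: 84   i=9: 2068     …   i=38: 1688
  i=39: 819
Match at i=39, j=44: k = 39·49 + 44 = 1955.

1955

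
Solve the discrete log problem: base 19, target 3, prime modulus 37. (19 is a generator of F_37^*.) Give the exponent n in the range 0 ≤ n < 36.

Successive powers of 19 modulo 37:
  19^0=1  19^1=19  19^2=28  19^3=14  19^4=7  19^5=22
  19^6=11  19^7=24  19^8=12  19^9=6  19^10=3
So 19^10 ≡ 3 (mod 37), giving n = 10.

10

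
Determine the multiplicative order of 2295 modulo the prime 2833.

1416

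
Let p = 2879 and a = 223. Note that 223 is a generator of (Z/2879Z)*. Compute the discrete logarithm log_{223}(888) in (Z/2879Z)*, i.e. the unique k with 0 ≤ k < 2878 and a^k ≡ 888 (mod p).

Baby-step giant-step with m = ceil(sqrt(2878)) = 54.
Baby table (223^j mod 2879 for j=0..53):
  0:1  1:223  2:786  3:2538  4:1690  5:2600  6:1121  7:2389
  8:132  9:646  10:108  11:1052  12:1397  13:599  14:1143  15:1537
  16:150  17:1781  18:2740  19:672  20:148  21:1335  22:1168  23:1354
  24:2526  25:1893  26:1805  27:2334  28:2262  29:601  30:1589  31:230
  32:2347  33:2282  34:2182  35:35  36:2047  37:1599  38:2460  39:1570
  40:1751  41:1808  42:124  43:1741  44:2457  45:901  46:2272  47:2831
  48:812  49:2578  50:1973  51:2371  52:1876  53:893
Giant step factor: 223^(-54) ≡ 1469 (mod 2879).
Scan 888·1469^i mod 2879 for i = 0, 1, …:
  i=0: 888   i=1: 285   i=2: 1210   i=3: 1147
  i=4: 728   i=5: 1323   i=6: 162   i=7: 1900
  i=8: 1349   i=9: 929     …   i=44: 1352
  i=45: 2457
Match at i=45, j=44: k = 45·54 + 44 = 2474.

2474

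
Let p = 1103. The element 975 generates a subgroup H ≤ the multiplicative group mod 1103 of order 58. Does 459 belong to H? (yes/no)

yes

459 ∈ ⟨975⟩ iff 459^58 ≡ 1 (mod 1103), since |⟨975⟩| = 58.
459^58 mod 1103 = 1.
Since 1 = 1, 459 lies in the subgroup.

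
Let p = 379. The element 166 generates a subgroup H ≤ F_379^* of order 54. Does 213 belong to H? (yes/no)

yes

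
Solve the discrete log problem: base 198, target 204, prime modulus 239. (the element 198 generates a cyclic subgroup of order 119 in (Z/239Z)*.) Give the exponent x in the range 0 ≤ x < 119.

118

Baby-step giant-step with m = ceil(sqrt(119)) = 11.
Baby table (198^j mod 239 for j=0..10):
  0:1  1:198  2:8  3:150  4:64  5:5  6:34  7:40
  8:33  9:81  10:25
Giant step factor: 198^(-11) ≡ 142 (mod 239).
Scan 204·142^i mod 239 for i = 0, 1, …:
  i=0: 204   i=1: 49   i=2: 27   i=3: 10
  i=4: 225   i=5: 163   i=6: 202   i=7: 4
  i=8: 90   i=9: 113   i=10: 33
Match at i=10, j=8: x = 10·11 + 8 = 118.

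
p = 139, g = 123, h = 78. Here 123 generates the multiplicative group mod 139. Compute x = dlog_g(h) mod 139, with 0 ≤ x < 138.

130

Baby-step giant-step with m = ceil(sqrt(138)) = 12.
Baby table (123^j mod 139 for j=0..11):
  0:1  1:123  2:117  3:74  4:67  5:40  6:55  7:93
  8:41  9:39  10:71  11:115
Giant step factor: 123^(-12) ≡ 80 (mod 139).
Scan 78·80^i mod 139 for i = 0, 1, …:
  i=0: 78   i=1: 124   i=2: 51   i=3: 49
  i=4: 28   i=5: 16   i=6: 29   i=7: 96
  i=8: 35   i=9: 20   i=10: 71
Match at i=10, j=10: x = 10·12 + 10 = 130.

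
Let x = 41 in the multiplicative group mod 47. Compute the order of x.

46

The order of 41 must divide p − 1 = 46 = 2 · 23.
Divisors: 1, 2, 23, 46.
Check each in increasing order: 41^1 ≡ 41;  41^2 ≡ 36;  41^23 ≡ 46;  41^46 ≡ 1.
Smallest exponent giving 1 is 46.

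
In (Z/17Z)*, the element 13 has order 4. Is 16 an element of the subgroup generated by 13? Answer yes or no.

16 ∈ ⟨13⟩ iff 16^4 ≡ 1 (mod 17), since |⟨13⟩| = 4.
16^4 mod 17 = 1.
Since 1 = 1, 16 lies in the subgroup.

yes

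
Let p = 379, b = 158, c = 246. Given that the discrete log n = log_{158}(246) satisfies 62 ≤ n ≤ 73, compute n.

72

Compute 158^62 mod 379 = 245, then multiply by 158 repeatedly:
  158^62=245  158^63=52  158^64=257  158^65=53  158^66=36
  158^67=3  158^68=95  158^69=229  158^70=177  158^71=299
  158^72=246
Found 246 at exponent 72.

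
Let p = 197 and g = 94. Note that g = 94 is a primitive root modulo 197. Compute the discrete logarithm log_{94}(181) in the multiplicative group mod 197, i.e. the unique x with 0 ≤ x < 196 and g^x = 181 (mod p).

22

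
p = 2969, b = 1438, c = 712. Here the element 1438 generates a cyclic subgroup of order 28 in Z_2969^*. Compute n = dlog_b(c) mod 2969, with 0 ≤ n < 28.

Successive powers of 1438 modulo 2969:
  1438^0=1  1438^1=1438  1438^2=1420  1438^3=2257  1438^4=449  1438^5=1389
  1438^6=2214  1438^7=964  1438^8=2678  1438^9=171  1438^10=2440  1438^11=2331
  1438^12=2946  1438^13=2554  1438^14=2968  1438^15=1531  1438^16=1549  1438^17=712
So 1438^17 ≡ 712 (mod 2969), giving n = 17.

17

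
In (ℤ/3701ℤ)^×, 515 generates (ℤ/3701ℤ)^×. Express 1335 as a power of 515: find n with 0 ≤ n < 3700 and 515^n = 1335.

1706

Baby-step giant-step with m = ceil(sqrt(3700)) = 61.
Baby table (515^j mod 3701 for j=0..60):
  0:1  1:515  2:2454  3:1769  4:589  5:3554  6:2016  7:1960
  8:2728  9:2241  10:3104  11:3429  12:558  13:2393  14:3663  15:2636
  16:2974  17:3097  18:3525  19:1885  20:1113  21:3241  22:3665  23:3666
  24:480  25:2934  26:1002  27:1591  28:1444  29:3460  30:1719  31:746
  32:2987  33:2390  34:2118  35:2676  36:1368  37:1330  38:265  39:3239
  40:2635  41:2459  42:643  43:1756  44:1296  45:1260  46:1225  47:1705
  48:938  49:1940  50:3531  51:1274  52:1033  53:2752  54:3498  55:2784
  56:1473  57:3591  58:2566  59:233  60:1563
Giant step factor: 515^(-61) ≡ 3043 (mod 3701).
Scan 1335·3043^i mod 3701 for i = 0, 1, …:
  i=0: 1335   i=1: 2408   i=2: 3265   i=3: 1911
  i=4: 902   i=5: 2345   i=6: 307   i=7: 1549
  i=8: 2234   i=9: 3026     …   i=26: 309
  i=27: 233
Match at i=27, j=59: n = 27·61 + 59 = 1706.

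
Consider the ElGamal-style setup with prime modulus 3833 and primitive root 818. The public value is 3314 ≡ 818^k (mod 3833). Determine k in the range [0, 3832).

Baby-step giant-step with m = ceil(sqrt(3832)) = 62.
Baby table (818^j mod 3833 for j=0..61):
  0:1  1:818  2:2182  3:2531  4:538  5:3122  6:1018  7:963
  8:1969  9:782  10:3398  11:639  12:1414  13:2919  14:3616  15:2645
  16:1798  17:2725  18:2077  19:967  20:1408  21:1844  22:2023  23:2791
  24:2403  25:3158  26:3635  27:2855  28:1093  29:985  30:800  31:2790
  32:1585  33:976  34:1104  35:2317  36:1804  37:3800  38:3670  39:821
  40:803  41:1411  42:465  43:903  44:2718  45:184  46:1025  47:2856
  48:1911  49:3167  50:3331  51:3328  52:874  53:1994  54:2067  55:453
  56:2586  57:3365  58:476  59:2235  60:3722  61:1194
Giant step factor: 818^(-62) ≡ 2444 (mod 3833).
Scan 3314·2444^i mod 3833 for i = 0, 1, …:
  i=0: 3314   i=1: 287   i=2: 3822   i=3: 3780
  i=4: 790   i=5: 2761   i=6: 1804
Match at i=6, j=36: k = 6·62 + 36 = 408.

408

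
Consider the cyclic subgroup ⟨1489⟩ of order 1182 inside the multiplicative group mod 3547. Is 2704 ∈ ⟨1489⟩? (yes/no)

yes

2704 ∈ ⟨1489⟩ iff 2704^1182 ≡ 1 (mod 3547), since |⟨1489⟩| = 1182.
2704^1182 mod 3547 = 1.
Since 1 = 1, 2704 lies in the subgroup.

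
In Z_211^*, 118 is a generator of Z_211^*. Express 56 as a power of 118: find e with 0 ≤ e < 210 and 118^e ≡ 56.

74

Baby-step giant-step with m = ceil(sqrt(210)) = 15.
Baby table (118^j mod 211 for j=0..14):
  0:1  1:118  2:209  3:186  4:4  5:50  6:203  7:111
  8:16  9:200  10:179  11:22  12:64  13:167  14:83
Giant step factor: 118^(-15) ≡ 12 (mod 211).
Scan 56·12^i mod 211 for i = 0, 1, …:
  i=0: 56   i=1: 39   i=2: 46   i=3: 130
  i=4: 83
Match at i=4, j=14: e = 4·15 + 14 = 74.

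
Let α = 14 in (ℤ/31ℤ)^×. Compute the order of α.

15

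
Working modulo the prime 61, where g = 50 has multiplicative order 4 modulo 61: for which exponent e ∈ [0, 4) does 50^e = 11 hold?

3

Successive powers of 50 modulo 61:
  50^0=1  50^1=50  50^2=60  50^3=11
So 50^3 ≡ 11 (mod 61), giving e = 3.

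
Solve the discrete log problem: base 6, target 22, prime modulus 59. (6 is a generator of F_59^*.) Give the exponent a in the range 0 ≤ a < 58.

46

Baby-step giant-step with m = ceil(sqrt(58)) = 8.
Baby table (6^j mod 59 for j=0..7):
  0:1  1:6  2:36  3:39  4:57  5:47  6:46  7:40
Giant step factor: 6^(-8) ≡ 15 (mod 59).
Scan 22·15^i mod 59 for i = 0, 1, …:
  i=0: 22   i=1: 35   i=2: 53   i=3: 28
  i=4: 7   i=5: 46
Match at i=5, j=6: a = 5·8 + 6 = 46.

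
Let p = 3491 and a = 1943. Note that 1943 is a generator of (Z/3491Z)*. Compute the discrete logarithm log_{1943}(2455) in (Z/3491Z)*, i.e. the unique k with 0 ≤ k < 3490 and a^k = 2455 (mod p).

Baby-step giant-step with m = ceil(sqrt(3490)) = 60.
Baby table (1943^j mod 3491 for j=0..59):
  0:1  1:1943  2:1478  3:2152  4:2609  5:355  6:2038  7:1040
  8:2922  9:1080  10:349  11:853  12:2645  13:483  14:2881  15:1710
  16:2589  17:3387  18:406  19:3383  20:3107  21:962  22:1481  23:999
  24:61  25:3320  26:2883  27:2105  28:2054  29:709  30:2133  31:602
  32:201  33:3042  34:343  35:3159  36:759  37:1535  38:1191  39:3071
  40:834  41:638  42:329  43:394  44:1013  45:2826  46:3066  47:1592
  48:230  49:42  50:1313  51:2729  52:3109  53:1357  54:946  55:1812
  56:1788  57:539  58:3468  59:694
Giant step factor: 1943^(-60) ≡ 1574 (mod 3491).
Scan 2455·1574^i mod 3491 for i = 0, 1, …:
  i=0: 2455   i=1: 3124   i=2: 1848   i=3: 749
  i=4: 2459   i=5: 2438   i=6: 803   i=7: 180
  i=8: 549   i=9: 1849     …   i=44: 1850
  i=45: 406
Match at i=45, j=18: k = 45·60 + 18 = 2718.

2718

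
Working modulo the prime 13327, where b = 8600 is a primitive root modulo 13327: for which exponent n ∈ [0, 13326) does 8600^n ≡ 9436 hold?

Baby-step giant-step with m = ceil(sqrt(13326)) = 116.
Baby table (8600^j mod 13327 for j=0..115):
  0:1  1:8600  2:8477  3:3510  4:345  5:8406  6:5952  7:11520
  8:12409  9:8111  10:1082  11:2954  12:3138  13:12952  14:134  15:6278
  16:3123  17:3895  18:6249  19:6936  20:11275  21:11075  22:10258  23:7387
  24:11718  25:9353  26:7355  27:3058  28:4629  29:1651  30:5345  31:2177
  32:11092  33:9861  34:4899  35:4753  36:1891  37:3660  38:10953  39:564
  40:12699  41:9962  42:7244  43:8002  44:9899  45:11851  46:7031  47:2001
  48:3443  49:10533  50:181  51:10668  52:1732  53:8941  54:9137  55:2208
  56:11152  57:6108  58:7093  59:2121  60:9264  61:1594  62:8244  63:12087
  64:10927  65:3523  66:5529  67:11991  68:11601  69:2678  70:1744  71:5525
  72:4245  73:4347  74:1965  75:364  76:11882  77:7091  78:11575  79:5637
  80:7901  81:7554  82:8602  83:12350  84:7137  85:7365  86:9096  87:9437
  88:10097  89:8795  90:6275  91:3977  92:5118  93:9046  94:5901  95:12711
  96:6546  97:2352  98:10141  99:712  100:6107  101:11820  102:6971  103:5754
  104:1249  105:13165  106:6135  107:12734  108:4441  109:10745  110:10909  111:8647
  112:12867  113:2119  114:5391  115:11294
Giant step factor: 8600^(-116) ≡ 5934 (mod 13327).
Scan 9436·5934^i mod 13327 for i = 0, 1, …:
  i=0: 9436   i=1: 6497   i=2: 11514   i=3: 9874
  i=4: 6824   i=5: 6190   i=6: 2248   i=7: 12632
  i=8: 7240   i=9: 9239     …   i=62: 365
  i=63: 6936
Match at i=63, j=19: n = 63·116 + 19 = 7327.

7327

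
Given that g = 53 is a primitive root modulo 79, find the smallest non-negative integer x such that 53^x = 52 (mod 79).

36

Baby-step giant-step with m = ceil(sqrt(78)) = 9.
Baby table (53^j mod 79 for j=0..8):
  0:1  1:53  2:44  3:41  4:40  5:66  6:22  7:60
  8:20
Giant step factor: 53^(-9) ≡ 12 (mod 79).
Scan 52·12^i mod 79 for i = 0, 1, …:
  i=0: 52   i=1: 71   i=2: 62   i=3: 33
  i=4: 1
Match at i=4, j=0: x = 4·9 + 0 = 36.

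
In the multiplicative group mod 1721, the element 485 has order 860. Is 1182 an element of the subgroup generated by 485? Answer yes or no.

1182 ∈ ⟨485⟩ iff 1182^860 ≡ 1 (mod 1721), since |⟨485⟩| = 860.
1182^860 mod 1721 = 1.
Since 1 = 1, 1182 lies in the subgroup.

yes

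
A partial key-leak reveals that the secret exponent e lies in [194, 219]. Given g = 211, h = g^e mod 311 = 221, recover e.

211

Compute 211^194 mod 311 = 53, then multiply by 211 repeatedly:
  211^194=53  211^195=298  211^196=56  211^197=309  211^198=200
  211^199=215  211^200=270  211^201=57  211^202=209  211^203=248
  211^204=80  211^205=86  211^206=108  211^207=85  211^208=208
  211^209=37  211^210=32  211^211=221
Found 221 at exponent 211.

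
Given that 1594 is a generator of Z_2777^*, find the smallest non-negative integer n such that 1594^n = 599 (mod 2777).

2396

Baby-step giant-step with m = ceil(sqrt(2776)) = 53.
Baby table (1594^j mod 2777 for j=0..52):
  0:1  1:1594  2:2658  3:1927  4:276  5:1178  6:480  7:1445
  8:1197  9:219  10:1961  11:1709  12:2686  13:2127  14:2498  15:2371
  16:2654  17:1105  18:752  19:1801  20:2153  21:2287  22:2054  23:2770
  24:2727  25:833  26:396  27:845  28:85  29:2194  30:993  31:2729
  32:1244  33:158  34:1922  35:637  36:1773  37:1953  38:65  39:861
  40:596  41:290  42:1278  43:1591  44:653  45:2284  46:49  47:350
  48:2500  49:5  50:2416  51:2182  52:1304
Giant step factor: 1594^(-53) ≡ 980 (mod 2777).
Scan 599·980^i mod 2777 for i = 0, 1, …:
  i=0: 599   i=1: 1073   i=2: 1834   i=3: 601
  i=4: 256   i=5: 950   i=6: 705   i=7: 2204
  i=8: 2191   i=9: 559     …   i=44: 747
  i=45: 1709
Match at i=45, j=11: n = 45·53 + 11 = 2396.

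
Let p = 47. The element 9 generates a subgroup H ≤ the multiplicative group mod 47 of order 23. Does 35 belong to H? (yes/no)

no

35 ∈ ⟨9⟩ iff 35^23 ≡ 1 (mod 47), since |⟨9⟩| = 23.
35^23 mod 47 = 46.
Since 46 ≠ 1, 35 does not lie in the subgroup.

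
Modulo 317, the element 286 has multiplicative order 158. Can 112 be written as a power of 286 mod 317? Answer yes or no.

yes

112 ∈ ⟨286⟩ iff 112^158 ≡ 1 (mod 317), since |⟨286⟩| = 158.
112^158 mod 317 = 1.
Since 1 = 1, 112 lies in the subgroup.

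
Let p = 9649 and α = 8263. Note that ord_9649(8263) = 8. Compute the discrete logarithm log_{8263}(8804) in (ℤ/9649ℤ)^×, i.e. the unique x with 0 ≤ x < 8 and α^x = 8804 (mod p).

6

Successive powers of 8263 modulo 9649:
  8263^0=1  8263^1=8263  8263^2=845  8263^3=6008  8263^4=9648  8263^5=1386
  8263^6=8804
So 8263^6 ≡ 8804 (mod 9649), giving x = 6.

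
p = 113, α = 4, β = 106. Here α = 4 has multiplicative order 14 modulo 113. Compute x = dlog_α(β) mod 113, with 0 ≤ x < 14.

12

Successive powers of 4 modulo 113:
  4^0=1  4^1=4  4^2=16  4^3=64  4^4=30  4^5=7
  4^6=28  4^7=112  4^8=109  4^9=97  4^10=49  4^11=83
  4^12=106
So 4^12 ≡ 106 (mod 113), giving x = 12.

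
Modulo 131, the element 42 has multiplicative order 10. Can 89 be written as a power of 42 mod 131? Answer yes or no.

yes

⟨42⟩ has order 10; its elements mod 131 are {1, 42, 53, 58, 61, 70, 73, 78, 89, 130}.
89 is in this set.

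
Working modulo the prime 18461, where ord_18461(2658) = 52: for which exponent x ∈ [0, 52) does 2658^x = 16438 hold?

Successive powers of 2658 modulo 18461:
  2658^0=1  2658^1=2658  2658^2=12862  2658^3=15885  2658^4=2023  2658^5=4983
  2658^6=8277  2658^7=13215  2658^8=12648  2658^9=903  2658^10=244  2658^11=2417
  2658^12=18419  2658^13=17591  2658^14=13626  2658^15=15887  2658^16=7339  2658^17=12246
  2658^18=3125  2658^19=17261  2658^20=4153  2658^21=17457  2658^22=8213  2658^23=9252
  2658^24=1764  2658^25=18079  2658^26=18460  2658^27=15803  2658^28=5599  2658^29=2576
  2658^30=16438
So 2658^30 ≡ 16438 (mod 18461), giving x = 30.

30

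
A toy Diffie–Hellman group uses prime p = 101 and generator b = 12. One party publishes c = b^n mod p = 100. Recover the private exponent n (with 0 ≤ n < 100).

50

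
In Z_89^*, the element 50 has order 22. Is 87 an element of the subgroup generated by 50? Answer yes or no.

yes

87 ∈ ⟨50⟩ iff 87^22 ≡ 1 (mod 89), since |⟨50⟩| = 22.
87^22 mod 89 = 1.
Since 1 = 1, 87 lies in the subgroup.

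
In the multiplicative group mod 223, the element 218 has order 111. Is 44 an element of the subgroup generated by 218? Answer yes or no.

44 ∈ ⟨218⟩ iff 44^111 ≡ 1 (mod 223), since |⟨218⟩| = 111.
44^111 mod 223 = 222.
Since 222 ≠ 1, 44 does not lie in the subgroup.

no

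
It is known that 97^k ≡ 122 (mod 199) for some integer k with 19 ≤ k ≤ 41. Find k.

32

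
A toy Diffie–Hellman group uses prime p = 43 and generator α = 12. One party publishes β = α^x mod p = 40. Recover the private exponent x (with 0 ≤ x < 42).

Baby-step giant-step with m = ceil(sqrt(42)) = 7.
Baby table (12^j mod 43 for j=0..6):
  0:1  1:12  2:15  3:8  4:10  5:34  6:21
Giant step factor: 12^(-7) ≡ 7 (mod 43).
Scan 40·7^i mod 43 for i = 0, 1, …:
  i=0: 40   i=1: 22   i=2: 25   i=3: 3
  i=4: 21
Match at i=4, j=6: x = 4·7 + 6 = 34.

34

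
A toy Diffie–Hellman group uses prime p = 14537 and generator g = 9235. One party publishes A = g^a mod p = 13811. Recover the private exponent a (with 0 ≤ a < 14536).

12949

Baby-step giant-step with m = ceil(sqrt(14536)) = 121.
Baby table (9235^j mod 14537 for j=0..120):
  0:1  1:9235  2:11183  3:4157  4:12215  5:12942  6:10693  7:14
  8:12994  9:11192  10:50  11:11103  12:6744  13:4332  14:196  15:7472
  16:11318  17:700  18:10072  19:7194  20:2500  21:2744  22:2849  23:13082
  24:9800  25:10175  26:13494  27:5926  28:9342  29:10812  30:8704  31:6367
  32:11617  33:14472  34:10279  35:14492  36:5998  37:5560  38:1916  39:2731
  40:13627  41:13073  42:13907  43:11287  44:5155  45:12287  46:9160  47:1797
  48:8578  49:5717  50:12648  51:14022  52:12111  53:11944  54:10621  55:3796
  56:7353  57:2628  58:7327  59:9647  60:7309  61:3324  62:9533  63:1183
  64:7718  65:819  66:4225  67:567  68:2925  69:2629  70:2025  71:6293
  72:11466  73:1002  74:7938  75:11876  76:7732  77:13813  78:880  79:617
  80:14028  81:9373  82:6357  83:6489  84:4401  85:12320  86:8638  87:7411
  88:389  89:1776  90:3624  91:3466  92:12573  93:4636  94:1995  95:5446
  96:10327  97:7125  98:4913  99:1578  100:6756  101:13393  102:3559  103:13745
  104:12528  105:10634  106:7555  107:7362  108:13058  109:6215  110:3449  111:948
  112:3506  113:4011  114:1309  115:8368  116:14325  117:4675  118:13272  119:5473
  120:12543
Giant step factor: 9235^(-121) ≡ 775 (mod 14537).
Scan 13811·775^i mod 14537 for i = 0, 1, …:
  i=0: 13811   i=1: 4293   i=2: 12639   i=3: 11824
  i=4: 5290   i=5: 316   i=6: 12308   i=7: 2428
  i=8: 6427   i=9: 9271     …   i=106: 11569
  i=107: 11183
Match at i=107, j=2: a = 107·121 + 2 = 12949.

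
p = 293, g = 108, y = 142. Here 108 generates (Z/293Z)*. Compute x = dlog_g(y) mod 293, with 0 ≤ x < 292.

59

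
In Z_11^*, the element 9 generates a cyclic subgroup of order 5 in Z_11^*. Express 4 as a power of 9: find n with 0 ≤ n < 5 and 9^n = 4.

Successive powers of 9 modulo 11:
  9^0=1  9^1=9  9^2=4
So 9^2 ≡ 4 (mod 11), giving n = 2.

2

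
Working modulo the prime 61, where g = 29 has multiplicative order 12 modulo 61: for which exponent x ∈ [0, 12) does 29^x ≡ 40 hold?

Successive powers of 29 modulo 61:
  29^0=1  29^1=29  29^2=48  29^3=50  29^4=47  29^5=21
  29^6=60  29^7=32  29^8=13  29^9=11  29^10=14  29^11=40
So 29^11 ≡ 40 (mod 61), giving x = 11.

11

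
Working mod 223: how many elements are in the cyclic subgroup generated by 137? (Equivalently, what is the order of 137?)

222

The order of 137 must divide p − 1 = 222 = 2 · 3 · 37.
Divisors: 1, 2, 3, 6, 37, 74, 111, 222.
Check each in increasing order: 137^1 ≡ 137;  137^2 ≡ 37;  137^3 ≡ 163;  137^6 ≡ 32;  137^37 ≡ 184;  137^74 ≡ 183;  137^111 ≡ 222;  137^222 ≡ 1.
Smallest exponent giving 1 is 222.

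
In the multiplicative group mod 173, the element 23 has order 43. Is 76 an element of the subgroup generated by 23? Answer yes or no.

no

76 ∈ ⟨23⟩ iff 76^43 ≡ 1 (mod 173), since |⟨23⟩| = 43.
76^43 mod 173 = 93.
Since 93 ≠ 1, 76 does not lie in the subgroup.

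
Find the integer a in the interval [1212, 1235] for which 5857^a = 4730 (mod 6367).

Compute 5857^1212 mod 6367 = 4881, then multiply by 5857 repeatedly:
  5857^1212=4881  5857^1213=187  5857^1214=135  5857^1215=1187  5857^1216=5862
  5857^1217=2870  5857^1218=710  5857^1219=819  5857^1220=2532  5857^1221=1181
  5857^1222=2555  5857^1223=2185  5857^1224=6242  5857^1225=80  5857^1226=3769
  5857^1227=644  5857^1228=2644  5857^1229=1364  5857^1230=4730
Found 4730 at exponent 1230.

1230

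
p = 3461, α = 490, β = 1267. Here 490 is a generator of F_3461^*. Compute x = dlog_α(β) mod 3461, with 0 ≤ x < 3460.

Baby-step giant-step with m = ceil(sqrt(3460)) = 59.
Baby table (490^j mod 3461 for j=0..58):
  0:1  1:490  2:1291  3:2688  4:1940  5:2286  6:2237  7:2454
  8:1493  9:1299  10:3147  11:1885  12:3024  13:452  14:3437  15:2084
  16:165  17:1247  18:1894  19:512  20:1688  21:3402  22:2239  23:3434
  24:614  25:3214  26:105  27:2996  28:576  29:1899  30:2962  31:1221
  32:2998  33:1556  34:1020  35:1416  36:1640  37:648  38:2569  39:2467
  40:941  41:777  42:20  43:2878  44:1593  45:1845  46:729  47:727
  48:3208  49:626  50:2172  51:1753  52:642  53:3090  54:1643  55:2118
  56:2981  57:148  58:3300
Giant step factor: 490^(-59) ≡ 233 (mod 3461).
Scan 1267·233^i mod 3461 for i = 0, 1, …:
  i=0: 1267   i=1: 1026   i=2: 249   i=3: 2641
  i=4: 2756   i=5: 1863   i=6: 1454   i=7: 3065
  i=8: 1179   i=9: 1288     …   i=18: 468
  i=19: 1753
Match at i=19, j=51: x = 19·59 + 51 = 1172.

1172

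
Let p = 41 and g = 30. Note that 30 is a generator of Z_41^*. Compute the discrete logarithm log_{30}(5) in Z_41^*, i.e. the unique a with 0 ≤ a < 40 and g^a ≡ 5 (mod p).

34

Successive powers of 30 modulo 41:
  30^0=1  30^1=30  30^2=39  30^3=22  30^4=4  30^5=38
  30^6=33  30^7=6  30^8=16  30^9=29  30^10=9  30^11=24
  30^12=23  30^13=34  30^14=36  30^15=14  30^16=10  30^17=13
  30^18=21  30^19=15  30^20=40  30^21=11  30^22=2  30^23=19
  30^24=37  30^25=3  30^26=8  30^27=35  30^28=25  30^29=12
  30^30=32  30^31=17  30^32=18  30^33=7  30^34=5
So 30^34 ≡ 5 (mod 41), giving a = 34.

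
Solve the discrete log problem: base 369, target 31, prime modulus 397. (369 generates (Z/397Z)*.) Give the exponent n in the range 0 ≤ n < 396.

Baby-step giant-step with m = ceil(sqrt(396)) = 20.
Baby table (369^j mod 397 for j=0..19):
  0:1  1:369  2:387  3:280  4:100  5:376  6:191  7:210
  8:75  9:282  10:44  11:356  12:354  13:13  14:33  15:267
  16:67  17:109  18:124  19:101
Giant step factor: 369^(-20) ≡ 81 (mod 397).
Scan 31·81^i mod 397 for i = 0, 1, …:
  i=0: 31   i=1: 129   i=2: 127   i=3: 362
  i=4: 341   i=5: 228   i=6: 206   i=7: 12
  i=8: 178   i=9: 126     …   i=15: 261
  i=16: 100
Match at i=16, j=4: n = 16·20 + 4 = 324.

324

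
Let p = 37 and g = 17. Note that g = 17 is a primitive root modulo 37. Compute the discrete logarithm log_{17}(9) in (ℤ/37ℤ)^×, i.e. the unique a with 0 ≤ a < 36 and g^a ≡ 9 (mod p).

Successive powers of 17 modulo 37:
  17^0=1  17^1=17  17^2=30  17^3=29  17^4=12  17^5=19
  17^6=27  17^7=15  17^8=33  17^9=6  17^10=28  17^11=32
  17^12=26  17^13=35  17^14=3  17^15=14  17^16=16  17^17=13
  17^18=36  17^19=20  17^20=7  17^21=8  17^22=25  17^23=18
  17^24=10  17^25=22  17^26=4  17^27=31  17^28=9
So 17^28 ≡ 9 (mod 37), giving a = 28.

28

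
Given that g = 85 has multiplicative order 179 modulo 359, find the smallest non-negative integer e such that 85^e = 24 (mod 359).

131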